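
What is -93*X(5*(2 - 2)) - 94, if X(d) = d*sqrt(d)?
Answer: -94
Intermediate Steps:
X(d) = d**(3/2)
-93*X(5*(2 - 2)) - 94 = -93*5*sqrt(5)*(2 - 2)**(3/2) - 94 = -93*(5*0)**(3/2) - 94 = -93*0**(3/2) - 94 = -93*0 - 94 = 0 - 94 = -94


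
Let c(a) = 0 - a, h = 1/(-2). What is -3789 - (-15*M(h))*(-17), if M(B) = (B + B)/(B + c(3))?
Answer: -27033/7 ≈ -3861.9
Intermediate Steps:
h = -1/2 (h = 1*(-1/2) = -1/2 ≈ -0.50000)
c(a) = -a
M(B) = 2*B/(-3 + B) (M(B) = (B + B)/(B - 1*3) = (2*B)/(B - 3) = (2*B)/(-3 + B) = 2*B/(-3 + B))
-3789 - (-15*M(h))*(-17) = -3789 - (-30*(-1)/(2*(-3 - 1/2)))*(-17) = -3789 - (-30*(-1)/(2*(-7/2)))*(-17) = -3789 - (-30*(-1)*(-2)/(2*7))*(-17) = -3789 - (-15*2/7)*(-17) = -3789 - (-30)*(-17)/7 = -3789 - 1*510/7 = -3789 - 510/7 = -27033/7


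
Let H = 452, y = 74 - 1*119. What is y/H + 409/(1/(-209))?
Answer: -38637457/452 ≈ -85481.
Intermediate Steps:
y = -45 (y = 74 - 119 = -45)
y/H + 409/(1/(-209)) = -45/452 + 409/(1/(-209)) = -45*1/452 + 409/(-1/209) = -45/452 + 409*(-209) = -45/452 - 85481 = -38637457/452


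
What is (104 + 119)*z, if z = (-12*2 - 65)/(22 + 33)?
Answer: -19847/55 ≈ -360.85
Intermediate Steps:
z = -89/55 (z = (-24 - 65)/55 = -89*1/55 = -89/55 ≈ -1.6182)
(104 + 119)*z = (104 + 119)*(-89/55) = 223*(-89/55) = -19847/55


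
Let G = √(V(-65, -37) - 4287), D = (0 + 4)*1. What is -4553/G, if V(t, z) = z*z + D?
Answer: 4553*I*√2914/2914 ≈ 84.344*I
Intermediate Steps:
D = 4 (D = 4*1 = 4)
V(t, z) = 4 + z² (V(t, z) = z*z + 4 = z² + 4 = 4 + z²)
G = I*√2914 (G = √((4 + (-37)²) - 4287) = √((4 + 1369) - 4287) = √(1373 - 4287) = √(-2914) = I*√2914 ≈ 53.982*I)
-4553/G = -4553*(-I*√2914/2914) = -(-4553)*I*√2914/2914 = 4553*I*√2914/2914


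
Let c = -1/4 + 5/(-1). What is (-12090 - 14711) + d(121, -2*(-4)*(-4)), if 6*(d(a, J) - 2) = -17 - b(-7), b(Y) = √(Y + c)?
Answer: -160811/6 - 7*I/12 ≈ -26802.0 - 0.58333*I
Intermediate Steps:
c = -21/4 (c = -1*¼ + 5*(-1) = -¼ - 5 = -21/4 ≈ -5.2500)
b(Y) = √(-21/4 + Y) (b(Y) = √(Y - 21/4) = √(-21/4 + Y))
d(a, J) = -⅚ - 7*I/12 (d(a, J) = 2 + (-17 - √(-21 + 4*(-7))/2)/6 = 2 + (-17 - √(-21 - 28)/2)/6 = 2 + (-17 - √(-49)/2)/6 = 2 + (-17 - 7*I/2)/6 = 2 + (-17/6 - 7*I/12) = -⅚ - 7*I/12)
(-12090 - 14711) + d(121, -2*(-4)*(-4)) = (-12090 - 14711) + (-⅚ - 7*I/12) = -26801 + (-⅚ - 7*I/12) = -160811/6 - 7*I/12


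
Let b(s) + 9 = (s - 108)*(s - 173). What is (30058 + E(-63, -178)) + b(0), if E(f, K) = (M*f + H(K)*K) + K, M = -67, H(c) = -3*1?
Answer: 53310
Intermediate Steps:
H(c) = -3
b(s) = -9 + (-173 + s)*(-108 + s) (b(s) = -9 + (s - 108)*(s - 173) = -9 + (-108 + s)*(-173 + s) = -9 + (-173 + s)*(-108 + s))
E(f, K) = -67*f - 2*K (E(f, K) = (-67*f - 3*K) + K = -67*f - 2*K)
(30058 + E(-63, -178)) + b(0) = (30058 + (-67*(-63) - 2*(-178))) + (18675 + 0² - 281*0) = (30058 + (4221 + 356)) + (18675 + 0 + 0) = (30058 + 4577) + 18675 = 34635 + 18675 = 53310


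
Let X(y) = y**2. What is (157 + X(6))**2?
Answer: 37249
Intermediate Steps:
(157 + X(6))**2 = (157 + 6**2)**2 = (157 + 36)**2 = 193**2 = 37249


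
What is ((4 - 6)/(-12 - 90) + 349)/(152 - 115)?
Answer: 17800/1887 ≈ 9.4330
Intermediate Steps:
((4 - 6)/(-12 - 90) + 349)/(152 - 115) = (-2/(-102) + 349)/37 = (-2*(-1/102) + 349)*(1/37) = (1/51 + 349)*(1/37) = (17800/51)*(1/37) = 17800/1887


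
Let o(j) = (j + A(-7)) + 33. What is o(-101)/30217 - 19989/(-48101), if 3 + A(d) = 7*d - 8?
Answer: 597850685/1453467917 ≈ 0.41133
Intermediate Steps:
A(d) = -11 + 7*d (A(d) = -3 + (7*d - 8) = -3 + (-8 + 7*d) = -11 + 7*d)
o(j) = -27 + j (o(j) = (j + (-11 + 7*(-7))) + 33 = (j + (-11 - 49)) + 33 = (j - 60) + 33 = (-60 + j) + 33 = -27 + j)
o(-101)/30217 - 19989/(-48101) = (-27 - 101)/30217 - 19989/(-48101) = -128*1/30217 - 19989*(-1/48101) = -128/30217 + 19989/48101 = 597850685/1453467917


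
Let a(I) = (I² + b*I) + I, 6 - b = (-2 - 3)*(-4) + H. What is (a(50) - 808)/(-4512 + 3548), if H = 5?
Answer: -198/241 ≈ -0.82158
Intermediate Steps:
b = -19 (b = 6 - ((-2 - 3)*(-4) + 5) = 6 - (-5*(-4) + 5) = 6 - (20 + 5) = 6 - 1*25 = 6 - 25 = -19)
a(I) = I² - 18*I (a(I) = (I² - 19*I) + I = I² - 18*I)
(a(50) - 808)/(-4512 + 3548) = (50*(-18 + 50) - 808)/(-4512 + 3548) = (50*32 - 808)/(-964) = (1600 - 808)*(-1/964) = 792*(-1/964) = -198/241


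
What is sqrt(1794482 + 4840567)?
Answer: sqrt(6635049) ≈ 2575.9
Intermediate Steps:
sqrt(1794482 + 4840567) = sqrt(6635049)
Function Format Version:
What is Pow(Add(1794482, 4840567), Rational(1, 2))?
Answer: Pow(6635049, Rational(1, 2)) ≈ 2575.9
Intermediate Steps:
Pow(Add(1794482, 4840567), Rational(1, 2)) = Pow(6635049, Rational(1, 2))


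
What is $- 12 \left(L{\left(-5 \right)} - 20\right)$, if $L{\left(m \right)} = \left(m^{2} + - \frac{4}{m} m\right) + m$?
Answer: $48$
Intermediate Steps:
$L{\left(m \right)} = -4 + m + m^{2}$ ($L{\left(m \right)} = \left(m^{2} - 4\right) + m = \left(-4 + m^{2}\right) + m = -4 + m + m^{2}$)
$- 12 \left(L{\left(-5 \right)} - 20\right) = - 12 \left(\left(-4 - 5 + \left(-5\right)^{2}\right) - 20\right) = - 12 \left(\left(-4 - 5 + 25\right) - 20\right) = - 12 \left(16 - 20\right) = \left(-12\right) \left(-4\right) = 48$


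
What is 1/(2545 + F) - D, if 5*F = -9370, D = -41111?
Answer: 27585482/671 ≈ 41111.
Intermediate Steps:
F = -1874 (F = (⅕)*(-9370) = -1874)
1/(2545 + F) - D = 1/(2545 - 1874) - 1*(-41111) = 1/671 + 41111 = 27585482/671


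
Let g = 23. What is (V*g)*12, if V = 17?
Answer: 4692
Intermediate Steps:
(V*g)*12 = (17*23)*12 = 391*12 = 4692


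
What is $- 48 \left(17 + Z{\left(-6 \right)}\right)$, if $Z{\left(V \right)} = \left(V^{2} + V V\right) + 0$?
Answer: $-4272$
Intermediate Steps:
$Z{\left(V \right)} = 2 V^{2}$ ($Z{\left(V \right)} = \left(V^{2} + V^{2}\right) + 0 = 2 V^{2} + 0 = 2 V^{2}$)
$- 48 \left(17 + Z{\left(-6 \right)}\right) = - 48 \left(17 + 2 \left(-6\right)^{2}\right) = - 48 \left(17 + 2 \cdot 36\right) = - 48 \left(17 + 72\right) = \left(-48\right) 89 = -4272$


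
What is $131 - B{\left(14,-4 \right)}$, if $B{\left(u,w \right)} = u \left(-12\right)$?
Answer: $299$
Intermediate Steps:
$B{\left(u,w \right)} = - 12 u$
$131 - B{\left(14,-4 \right)} = 131 - \left(-12\right) 14 = 131 - -168 = 131 + 168 = 299$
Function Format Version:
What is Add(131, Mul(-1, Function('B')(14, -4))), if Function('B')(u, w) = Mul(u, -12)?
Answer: 299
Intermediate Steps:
Function('B')(u, w) = Mul(-12, u)
Add(131, Mul(-1, Function('B')(14, -4))) = Add(131, Mul(-1, Mul(-12, 14))) = Add(131, Mul(-1, -168)) = Add(131, 168) = 299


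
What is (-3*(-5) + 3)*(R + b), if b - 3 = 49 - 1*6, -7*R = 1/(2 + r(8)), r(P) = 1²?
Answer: 5790/7 ≈ 827.14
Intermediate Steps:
r(P) = 1
R = -1/21 (R = -1/(7*(2 + 1)) = -⅐/3 = -⅐*⅓ = -1/21 ≈ -0.047619)
b = 46 (b = 3 + (49 - 1*6) = 3 + (49 - 6) = 3 + 43 = 46)
(-3*(-5) + 3)*(R + b) = (-3*(-5) + 3)*(-1/21 + 46) = (15 + 3)*(965/21) = 18*(965/21) = 5790/7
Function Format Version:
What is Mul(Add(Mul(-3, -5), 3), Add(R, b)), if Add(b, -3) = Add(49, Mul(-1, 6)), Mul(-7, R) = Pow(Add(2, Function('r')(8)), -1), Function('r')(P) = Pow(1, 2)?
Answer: Rational(5790, 7) ≈ 827.14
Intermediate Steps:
Function('r')(P) = 1
R = Rational(-1, 21) (R = Mul(Rational(-1, 7), Pow(Add(2, 1), -1)) = Mul(Rational(-1, 7), Pow(3, -1)) = Mul(Rational(-1, 7), Rational(1, 3)) = Rational(-1, 21) ≈ -0.047619)
b = 46 (b = Add(3, Add(49, Mul(-1, 6))) = Add(3, Add(49, -6)) = Add(3, 43) = 46)
Mul(Add(Mul(-3, -5), 3), Add(R, b)) = Mul(Add(Mul(-3, -5), 3), Add(Rational(-1, 21), 46)) = Mul(Add(15, 3), Rational(965, 21)) = Mul(18, Rational(965, 21)) = Rational(5790, 7)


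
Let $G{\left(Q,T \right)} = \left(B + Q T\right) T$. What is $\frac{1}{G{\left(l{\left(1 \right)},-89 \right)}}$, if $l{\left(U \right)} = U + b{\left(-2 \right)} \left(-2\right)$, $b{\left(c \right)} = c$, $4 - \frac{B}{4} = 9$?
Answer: $\frac{1}{41385} \approx 2.4163 \cdot 10^{-5}$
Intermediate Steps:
$B = -20$ ($B = 16 - 36 = -20$)
$l{\left(U \right)} = 4 + U$ ($l{\left(U \right)} = U - -4 = U + 4 = 4 + U$)
$G{\left(Q,T \right)} = T \left(-20 + Q T\right)$ ($G{\left(Q,T \right)} = \left(-20 + Q T\right) T = T \left(-20 + Q T\right)$)
$\frac{1}{G{\left(l{\left(1 \right)},-89 \right)}} = \frac{1}{\left(-89\right) \left(-20 + \left(4 + 1\right) \left(-89\right)\right)} = \frac{1}{\left(-89\right) \left(-20 + 5 \left(-89\right)\right)} = \frac{1}{\left(-89\right) \left(-20 - 445\right)} = \frac{1}{\left(-89\right) \left(-465\right)} = \frac{1}{41385}$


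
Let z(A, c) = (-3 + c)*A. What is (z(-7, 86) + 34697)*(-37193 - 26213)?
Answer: -2163159096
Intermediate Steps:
z(A, c) = A*(-3 + c)
(z(-7, 86) + 34697)*(-37193 - 26213) = (-7*(-3 + 86) + 34697)*(-37193 - 26213) = (-7*83 + 34697)*(-63406) = (-581 + 34697)*(-63406) = 34116*(-63406) = -2163159096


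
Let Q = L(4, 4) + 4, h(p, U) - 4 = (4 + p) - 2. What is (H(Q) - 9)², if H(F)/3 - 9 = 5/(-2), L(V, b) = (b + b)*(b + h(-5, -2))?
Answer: 441/4 ≈ 110.25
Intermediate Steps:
h(p, U) = 6 + p (h(p, U) = 4 + ((4 + p) - 2) = 4 + (2 + p) = 6 + p)
L(V, b) = 2*b*(1 + b) (L(V, b) = (b + b)*(b + (6 - 5)) = (2*b)*(b + 1) = (2*b)*(1 + b) = 2*b*(1 + b))
Q = 44 (Q = 2*4*(1 + 4) + 4 = 2*4*5 + 4 = 40 + 4 = 44)
H(F) = 39/2 (H(F) = 27 + 3*(5/(-2)) = 27 + 3*(5*(-½)) = 27 + 3*(-5/2) = 27 - 15/2 = 39/2)
(H(Q) - 9)² = (39/2 - 9)² = (21/2)² = 441/4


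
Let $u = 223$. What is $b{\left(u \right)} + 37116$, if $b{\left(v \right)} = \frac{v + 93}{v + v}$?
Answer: $\frac{8277026}{223} \approx 37117.0$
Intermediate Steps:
$b{\left(v \right)} = \frac{93 + v}{2 v}$
$b{\left(u \right)} + 37116 = \frac{93 + 223}{2 \cdot 223} + 37116 = \frac{1}{2} \cdot \frac{1}{223} \cdot 316 + 37116 = \frac{158}{223} + 37116 = \frac{8277026}{223}$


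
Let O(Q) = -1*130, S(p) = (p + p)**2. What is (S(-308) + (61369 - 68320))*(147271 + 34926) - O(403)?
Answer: 67869293615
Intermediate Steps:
S(p) = 4*p**2 (S(p) = (2*p)**2 = 4*p**2)
O(Q) = -130
(S(-308) + (61369 - 68320))*(147271 + 34926) - O(403) = (4*(-308)**2 + (61369 - 68320))*(147271 + 34926) - 1*(-130) = (4*94864 - 6951)*182197 + 130 = (379456 - 6951)*182197 + 130 = 372505*182197 + 130 = 67869293485 + 130 = 67869293615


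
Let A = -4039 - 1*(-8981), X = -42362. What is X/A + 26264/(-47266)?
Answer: -533019745/58397143 ≈ -9.1275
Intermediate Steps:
A = 4942 (A = -4039 + 8981 = 4942)
X/A + 26264/(-47266) = -42362/4942 + 26264/(-47266) = -42362*1/4942 + 26264*(-1/47266) = -21181/2471 - 13132/23633 = -533019745/58397143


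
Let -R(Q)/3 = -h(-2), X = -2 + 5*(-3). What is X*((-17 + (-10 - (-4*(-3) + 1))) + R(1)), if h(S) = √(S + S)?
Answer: 680 - 102*I ≈ 680.0 - 102.0*I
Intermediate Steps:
X = -17 (X = -2 - 15 = -17)
h(S) = √2*√S (h(S) = √(2*S) = √2*√S)
R(Q) = 6*I (R(Q) = -(-3)*√2*√(-2) = -(-3)*√2*(I*√2) = -(-3)*2*I = -(-6)*I = 6*I)
X*((-17 + (-10 - (-4*(-3) + 1))) + R(1)) = -17*((-17 + (-10 - (-4*(-3) + 1))) + 6*I) = -17*((-17 + (-10 - (12 + 1))) + 6*I) = -17*((-17 + (-10 - 1*13)) + 6*I) = -17*((-17 + (-10 - 13)) + 6*I) = -17*((-17 - 23) + 6*I) = -17*(-40 + 6*I) = 680 - 102*I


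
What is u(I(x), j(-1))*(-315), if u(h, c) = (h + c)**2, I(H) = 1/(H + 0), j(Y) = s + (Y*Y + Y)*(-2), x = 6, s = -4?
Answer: -18515/4 ≈ -4628.8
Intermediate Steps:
j(Y) = -4 - 2*Y - 2*Y**2 (j(Y) = -4 + (Y*Y + Y)*(-2) = -4 + (Y**2 + Y)*(-2) = -4 + (Y + Y**2)*(-2) = -4 + (-2*Y - 2*Y**2) = -4 - 2*Y - 2*Y**2)
I(H) = 1/H
u(h, c) = (c + h)**2
u(I(x), j(-1))*(-315) = ((-4 - 2*(-1) - 2*(-1)**2) + 1/6)**2*(-315) = ((-4 + 2 - 2*1) + 1/6)**2*(-315) = ((-4 + 2 - 2) + 1/6)**2*(-315) = (-4 + 1/6)**2*(-315) = (-23/6)**2*(-315) = (529/36)*(-315) = -18515/4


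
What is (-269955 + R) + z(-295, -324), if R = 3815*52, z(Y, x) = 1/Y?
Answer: -21114626/295 ≈ -71575.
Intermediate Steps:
R = 198380
(-269955 + R) + z(-295, -324) = (-269955 + 198380) + 1/(-295) = -71575 - 1/295 = -21114626/295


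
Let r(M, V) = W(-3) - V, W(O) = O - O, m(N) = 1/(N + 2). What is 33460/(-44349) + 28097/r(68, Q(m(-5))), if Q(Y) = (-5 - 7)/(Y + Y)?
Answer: -415558711/266094 ≈ -1561.7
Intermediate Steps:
m(N) = 1/(2 + N)
W(O) = 0
Q(Y) = -6/Y (Q(Y) = -12*1/(2*Y) = -6/Y)
r(M, V) = -V (r(M, V) = 0 - V = -V)
33460/(-44349) + 28097/r(68, Q(m(-5))) = 33460/(-44349) + 28097/((-(-6)/(1/(2 - 5)))) = 33460*(-1/44349) + 28097/((-(-6)/(1/(-3)))) = -33460/44349 + 28097/((-(-6)/(-1/3))) = -33460/44349 + 28097/((-(-6)*(-3))) = -33460/44349 + 28097/((-1*18)) = -33460/44349 + 28097/(-18) = -33460/44349 + 28097*(-1/18) = -33460/44349 - 28097/18 = -415558711/266094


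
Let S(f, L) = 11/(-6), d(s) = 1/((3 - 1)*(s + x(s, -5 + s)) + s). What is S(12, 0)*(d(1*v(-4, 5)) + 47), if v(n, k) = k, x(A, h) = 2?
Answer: -1639/19 ≈ -86.263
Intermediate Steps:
d(s) = 1/(4 + 3*s) (d(s) = 1/((3 - 1)*(s + 2) + s) = 1/(2*(2 + s) + s) = 1/((4 + 2*s) + s) = 1/(4 + 3*s))
S(f, L) = -11/6 (S(f, L) = 11*(-1/6) = -11/6)
S(12, 0)*(d(1*v(-4, 5)) + 47) = -11*(1/(4 + 3*(1*5)) + 47)/6 = -11*(1/(4 + 3*5) + 47)/6 = -11*(1/(4 + 15) + 47)/6 = -11*(1/19 + 47)/6 = -11/6*894/19 = -1639/19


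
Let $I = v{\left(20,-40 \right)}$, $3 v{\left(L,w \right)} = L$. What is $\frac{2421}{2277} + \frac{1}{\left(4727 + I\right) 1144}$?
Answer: $\frac{397287245}{373656712} \approx 1.0632$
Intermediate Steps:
$v{\left(L,w \right)} = \frac{L}{3}$
$I = \frac{20}{3}$ ($I = \frac{1}{3} \cdot 20 = \frac{20}{3} \approx 6.6667$)
$\frac{2421}{2277} + \frac{1}{\left(4727 + I\right) 1144} = \frac{2421}{2277} + \frac{1}{\left(4727 + \frac{20}{3}\right) 1144} = 2421 \cdot \frac{1}{2277} + \frac{1}{\frac{14201}{3}} \cdot \frac{1}{1144} = \frac{269}{253} + \frac{3}{14201} \cdot \frac{1}{1144} = \frac{269}{253} + \frac{3}{16245944} = \frac{397287245}{373656712}$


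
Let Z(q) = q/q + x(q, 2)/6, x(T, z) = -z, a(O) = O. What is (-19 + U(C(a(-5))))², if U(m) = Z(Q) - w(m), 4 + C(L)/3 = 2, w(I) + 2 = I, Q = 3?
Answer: 961/9 ≈ 106.78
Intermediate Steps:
w(I) = -2 + I
C(L) = -6 (C(L) = -12 + 3*2 = -12 + 6 = -6)
Z(q) = ⅔ (Z(q) = q/q - 1*2/6 = 1 - 2*⅙ = 1 - ⅓ = ⅔)
U(m) = 8/3 - m (U(m) = ⅔ - (-2 + m) = ⅔ + (2 - m) = 8/3 - m)
(-19 + U(C(a(-5))))² = (-19 + (8/3 - 1*(-6)))² = (-19 + (8/3 + 6))² = (-19 + 26/3)² = (-31/3)² = 961/9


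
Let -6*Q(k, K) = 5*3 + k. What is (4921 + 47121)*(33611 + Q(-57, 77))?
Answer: 1749547956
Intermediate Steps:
Q(k, K) = -5/2 - k/6 (Q(k, K) = -(5*3 + k)/6 = -(15 + k)/6 = -5/2 - k/6)
(4921 + 47121)*(33611 + Q(-57, 77)) = (4921 + 47121)*(33611 + (-5/2 - 1/6*(-57))) = 52042*(33611 + (-5/2 + 19/2)) = 52042*(33611 + 7) = 52042*33618 = 1749547956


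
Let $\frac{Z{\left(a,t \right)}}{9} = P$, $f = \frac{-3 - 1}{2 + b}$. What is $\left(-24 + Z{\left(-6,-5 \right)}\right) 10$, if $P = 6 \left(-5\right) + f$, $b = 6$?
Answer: $-2985$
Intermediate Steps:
$f = - \frac{1}{2}$ ($f = \frac{-3 - 1}{2 + 6} = - \frac{4}{8} = \left(-4\right) \frac{1}{8} = - \frac{1}{2} \approx -0.5$)
$P = - \frac{61}{2}$ ($P = 6 \left(-5\right) - \frac{1}{2} = -30 - \frac{1}{2} = - \frac{61}{2} \approx -30.5$)
$Z{\left(a,t \right)} = - \frac{549}{2}$ ($Z{\left(a,t \right)} = 9 \left(- \frac{61}{2}\right) = - \frac{549}{2}$)
$\left(-24 + Z{\left(-6,-5 \right)}\right) 10 = \left(-24 - \frac{549}{2}\right) 10 = \left(- \frac{597}{2}\right) 10 = -2985$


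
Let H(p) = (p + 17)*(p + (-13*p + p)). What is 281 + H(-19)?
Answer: -137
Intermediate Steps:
H(p) = -11*p*(17 + p) (H(p) = (17 + p)*(p - 12*p) = (17 + p)*(-11*p) = -11*p*(17 + p))
281 + H(-19) = 281 - 11*(-19)*(17 - 19) = 281 - 11*(-19)*(-2) = 281 - 418 = -137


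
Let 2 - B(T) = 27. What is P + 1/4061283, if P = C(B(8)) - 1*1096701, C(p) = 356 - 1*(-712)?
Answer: -4449675677138/4061283 ≈ -1.0956e+6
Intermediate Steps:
B(T) = -25 (B(T) = 2 - 1*27 = 2 - 27 = -25)
C(p) = 1068 (C(p) = 356 + 712 = 1068)
P = -1095633 (P = 1068 - 1*1096701 = 1068 - 1096701 = -1095633)
P + 1/4061283 = -1095633 + 1/4061283 = -4449675677138/4061283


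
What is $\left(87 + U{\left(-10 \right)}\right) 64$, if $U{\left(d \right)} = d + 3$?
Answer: $5120$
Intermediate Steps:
$U{\left(d \right)} = 3 + d$
$\left(87 + U{\left(-10 \right)}\right) 64 = \left(87 + \left(3 - 10\right)\right) 64 = \left(87 - 7\right) 64 = 80 \cdot 64 = 5120$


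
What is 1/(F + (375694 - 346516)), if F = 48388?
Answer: 1/77566 ≈ 1.2892e-5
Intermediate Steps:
1/(F + (375694 - 346516)) = 1/(48388 + (375694 - 346516)) = 1/(48388 + 29178) = 1/77566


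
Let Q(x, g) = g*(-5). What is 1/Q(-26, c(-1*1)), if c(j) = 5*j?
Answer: 1/25 ≈ 0.040000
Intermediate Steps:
Q(x, g) = -5*g
1/Q(-26, c(-1*1)) = 1/(-25*(-1*1)) = 1/(-25*(-1)) = 1/(-5*(-5)) = 1/25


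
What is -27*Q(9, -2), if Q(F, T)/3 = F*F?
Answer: -6561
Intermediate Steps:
Q(F, T) = 3*F**2 (Q(F, T) = 3*(F*F) = 3*F**2)
-27*Q(9, -2) = -81*9**2 = -81*81 = -27*243 = -6561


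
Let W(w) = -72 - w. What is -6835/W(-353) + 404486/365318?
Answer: -1191643982/51327179 ≈ -23.217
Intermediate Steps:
-6835/W(-353) + 404486/365318 = -6835/(-72 - 1*(-353)) + 404486/365318 = -6835/(-72 + 353) + 404486*(1/365318) = -6835/281 + 202243/182659 = -1191643982/51327179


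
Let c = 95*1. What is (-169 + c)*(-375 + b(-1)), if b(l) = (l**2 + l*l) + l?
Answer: 27676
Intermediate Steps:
b(l) = l + 2*l**2 (b(l) = (l**2 + l**2) + l = 2*l**2 + l = l + 2*l**2)
c = 95
(-169 + c)*(-375 + b(-1)) = (-169 + 95)*(-375 - (1 + 2*(-1))) = -74*(-375 - (1 - 2)) = -74*(-375 - 1*(-1)) = -74*(-375 + 1) = -74*(-374) = 27676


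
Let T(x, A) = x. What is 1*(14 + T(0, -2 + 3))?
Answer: 14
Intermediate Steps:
1*(14 + T(0, -2 + 3)) = 1*(14 + 0) = 1*14 = 14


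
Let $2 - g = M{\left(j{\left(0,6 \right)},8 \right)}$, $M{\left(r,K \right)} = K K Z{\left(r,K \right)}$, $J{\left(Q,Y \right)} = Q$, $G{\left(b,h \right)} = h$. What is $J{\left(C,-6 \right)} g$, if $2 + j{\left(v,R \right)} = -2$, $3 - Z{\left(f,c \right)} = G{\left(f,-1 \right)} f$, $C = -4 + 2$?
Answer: $-132$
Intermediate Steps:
$C = -2$
$Z{\left(f,c \right)} = 3 + f$ ($Z{\left(f,c \right)} = 3 - - f = 3 + f$)
$j{\left(v,R \right)} = -4$ ($j{\left(v,R \right)} = -2 - 2 = -4$)
$M{\left(r,K \right)} = K^{2} \left(3 + r\right)$ ($M{\left(r,K \right)} = K K \left(3 + r\right) = K^{2} \left(3 + r\right)$)
$g = 66$ ($g = 2 - 8^{2} \left(3 - 4\right) = 2 - 64 \left(-1\right) = 2 - -64 = 2 + 64 = 66$)
$J{\left(C,-6 \right)} g = \left(-2\right) 66 = -132$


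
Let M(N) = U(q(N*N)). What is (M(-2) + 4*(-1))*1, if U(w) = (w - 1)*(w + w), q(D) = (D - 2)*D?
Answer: 108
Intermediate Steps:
q(D) = D*(-2 + D) (q(D) = (-2 + D)*D = D*(-2 + D))
U(w) = 2*w*(-1 + w) (U(w) = (-1 + w)*(2*w) = 2*w*(-1 + w))
M(N) = 2*N**2*(-1 + N**2*(-2 + N**2))*(-2 + N**2) (M(N) = 2*((N*N)*(-2 + N*N))*(-1 + (N*N)*(-2 + N*N)) = 2*(N**2*(-2 + N**2))*(-1 + N**2*(-2 + N**2)) = 2*N**2*(-1 + N**2*(-2 + N**2))*(-2 + N**2))
(M(-2) + 4*(-1))*1 = (2*(-2)**2*(-1 + (-2)**2*(-2 + (-2)**2))*(-2 + (-2)**2) + 4*(-1))*1 = (2*4*(-1 + 4*(-2 + 4))*(-2 + 4) - 4)*1 = (2*4*(-1 + 4*2)*2 - 4)*1 = (2*4*(-1 + 8)*2 - 4)*1 = (2*4*7*2 - 4)*1 = (112 - 4)*1 = 108*1 = 108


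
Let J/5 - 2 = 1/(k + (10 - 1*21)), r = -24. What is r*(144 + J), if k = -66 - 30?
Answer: -395352/107 ≈ -3694.9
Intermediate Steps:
k = -96
J = 1065/107 (J = 10 + 5/(-96 + (10 - 1*21)) = 10 + 5/(-96 + (10 - 21)) = 10 + 5/(-96 - 11) = 10 + 5/(-107) = 10 + 5*(-1/107) = 10 - 5/107 = 1065/107 ≈ 9.9533)
r*(144 + J) = -24*(144 + 1065/107) = -24*16473/107 = -395352/107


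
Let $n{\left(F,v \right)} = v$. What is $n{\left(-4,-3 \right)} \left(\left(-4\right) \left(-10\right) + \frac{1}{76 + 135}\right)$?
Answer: $- \frac{25323}{211} \approx -120.01$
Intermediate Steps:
$n{\left(-4,-3 \right)} \left(\left(-4\right) \left(-10\right) + \frac{1}{76 + 135}\right) = - 3 \left(\left(-4\right) \left(-10\right) + \frac{1}{76 + 135}\right) = - 3 \left(40 + \frac{1}{211}\right) = \left(-3\right) \frac{8441}{211} = - \frac{25323}{211}$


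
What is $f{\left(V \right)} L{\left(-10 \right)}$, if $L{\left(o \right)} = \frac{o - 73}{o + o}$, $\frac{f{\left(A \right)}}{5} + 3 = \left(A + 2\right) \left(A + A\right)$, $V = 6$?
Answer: $\frac{7719}{4} \approx 1929.8$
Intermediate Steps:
$f{\left(A \right)} = -15 + 10 A \left(2 + A\right)$ ($f{\left(A \right)} = -15 + 5 \left(A + 2\right) \left(A + A\right) = -15 + 5 \left(2 + A\right) 2 A = -15 + 5 \cdot 2 A \left(2 + A\right) = -15 + 10 A \left(2 + A\right)$)
$L{\left(o \right)} = \frac{-73 + o}{2 o}$
$f{\left(V \right)} L{\left(-10 \right)} = \left(-15 + 10 \cdot 6^{2} + 20 \cdot 6\right) \frac{-73 - 10}{2 \left(-10\right)} = \left(-15 + 10 \cdot 36 + 120\right) \frac{1}{2} \left(- \frac{1}{10}\right) \left(-83\right) = \left(-15 + 360 + 120\right) \frac{83}{20} = 465 \cdot \frac{83}{20} = \frac{7719}{4}$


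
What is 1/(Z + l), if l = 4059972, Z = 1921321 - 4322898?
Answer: 1/1658395 ≈ 6.0299e-7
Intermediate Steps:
Z = -2401577
1/(Z + l) = 1/(-2401577 + 4059972) = 1/1658395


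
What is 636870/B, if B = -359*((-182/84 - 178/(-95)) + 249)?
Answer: -363015900/50892917 ≈ -7.1329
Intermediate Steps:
B = -50892917/570 (B = -359*((-182*1/84 - 178*(-1/95)) + 249) = -359*((-13/6 + 178/95) + 249) = -359*(-167/570 + 249) = -359*141763/570 = -50892917/570 ≈ -89286.)
636870/B = 636870/(-50892917/570) = 636870*(-570/50892917) = -363015900/50892917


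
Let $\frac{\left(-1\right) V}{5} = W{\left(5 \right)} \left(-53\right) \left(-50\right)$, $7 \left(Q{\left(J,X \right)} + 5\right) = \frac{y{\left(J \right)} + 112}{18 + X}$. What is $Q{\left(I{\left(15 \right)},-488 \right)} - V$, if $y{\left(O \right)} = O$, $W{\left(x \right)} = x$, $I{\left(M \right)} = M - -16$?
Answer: $\frac{217945907}{3290} \approx 66245.0$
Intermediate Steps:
$I{\left(M \right)} = 16 + M$ ($I{\left(M \right)} = M + 16 = 16 + M$)
$Q{\left(J,X \right)} = -5 + \frac{112 + J}{7 \left(18 + X\right)}$ ($Q{\left(J,X \right)} = -5 + \frac{\left(J + 112\right) \frac{1}{18 + X}}{7} = -5 + \frac{\left(112 + J\right) \frac{1}{18 + X}}{7} = -5 + \frac{\frac{1}{18 + X} \left(112 + J\right)}{7} = -5 + \frac{112 + J}{7 \left(18 + X\right)}$)
$V = -66250$ ($V = - 5 \cdot 5 \left(-53\right) \left(-50\right) = - 5 \left(\left(-265\right) \left(-50\right)\right) = \left(-5\right) 13250 = -66250$)
$Q{\left(I{\left(15 \right)},-488 \right)} - V = \frac{-518 + \left(16 + 15\right) - -17080}{7 \left(18 - 488\right)} - -66250 = \frac{-518 + 31 + 17080}{7 \left(-470\right)} + 66250 = \frac{1}{7} \left(- \frac{1}{470}\right) 16593 + 66250 = - \frac{16593}{3290} + 66250 = \frac{217945907}{3290}$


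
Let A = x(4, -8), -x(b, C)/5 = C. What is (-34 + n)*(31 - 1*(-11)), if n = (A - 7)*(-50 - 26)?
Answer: -106764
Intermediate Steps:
x(b, C) = -5*C
A = 40 (A = -5*(-8) = 40)
n = -2508 (n = (40 - 7)*(-50 - 26) = 33*(-76) = -2508)
(-34 + n)*(31 - 1*(-11)) = (-34 - 2508)*(31 - 1*(-11)) = -2542*(31 + 11) = -2542*42 = -106764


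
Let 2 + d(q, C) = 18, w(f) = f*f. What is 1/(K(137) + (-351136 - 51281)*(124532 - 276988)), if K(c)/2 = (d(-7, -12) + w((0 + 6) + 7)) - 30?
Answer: 1/61350886462 ≈ 1.6300e-11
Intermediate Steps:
w(f) = f²
d(q, C) = 16 (d(q, C) = -2 + 18 = 16)
K(c) = 310 (K(c) = 2*((16 + ((0 + 6) + 7)²) - 30) = 2*((16 + (6 + 7)²) - 30) = 2*((16 + 13²) - 30) = 2*((16 + 169) - 30) = 2*(185 - 30) = 2*155 = 310)
1/(K(137) + (-351136 - 51281)*(124532 - 276988)) = 1/(310 + (-351136 - 51281)*(124532 - 276988)) = 1/(310 - 402417*(-152456)) = 1/(310 + 61350886152) = 1/61350886462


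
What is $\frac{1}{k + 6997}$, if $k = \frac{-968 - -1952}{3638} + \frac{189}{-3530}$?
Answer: $\frac{6421070}{44929619759} \approx 0.00014291$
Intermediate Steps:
$k = \frac{1392969}{6421070}$ ($k = \left(-968 + 1952\right) \frac{1}{3638} + 189 \left(- \frac{1}{3530}\right) = 984 \cdot \frac{1}{3638} - \frac{189}{3530} = \frac{492}{1819} - \frac{189}{3530} = \frac{1392969}{6421070} \approx 0.21694$)
$\frac{1}{k + 6997} = \frac{1}{\frac{1392969}{6421070} + 6997} = \frac{1}{\frac{44929619759}{6421070}} = \frac{6421070}{44929619759}$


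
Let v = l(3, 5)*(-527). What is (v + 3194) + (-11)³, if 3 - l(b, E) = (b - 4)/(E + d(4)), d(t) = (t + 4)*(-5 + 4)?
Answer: 1373/3 ≈ 457.67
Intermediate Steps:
d(t) = -4 - t (d(t) = (4 + t)*(-1) = -4 - t)
l(b, E) = 3 - (-4 + b)/(-8 + E) (l(b, E) = 3 - (b - 4)/(E + (-4 - 1*4)) = 3 - (-4 + b)/(E + (-4 - 4)) = 3 - (-4 + b)/(E - 8) = 3 - (-4 + b)/(-8 + E))
v = -4216/3 (v = ((-20 - 1*3 + 3*5)/(-8 + 5))*(-527) = ((-20 - 3 + 15)/(-3))*(-527) = -⅓*(-8)*(-527) = (8/3)*(-527) = -4216/3 ≈ -1405.3)
(v + 3194) + (-11)³ = (-4216/3 + 3194) + (-11)³ = 5366/3 - 1331 = 1373/3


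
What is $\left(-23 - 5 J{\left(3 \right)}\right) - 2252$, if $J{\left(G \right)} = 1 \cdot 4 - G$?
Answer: $-2280$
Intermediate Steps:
$J{\left(G \right)} = 4 - G$
$\left(-23 - 5 J{\left(3 \right)}\right) - 2252 = \left(-23 - 5 \left(4 - 3\right)\right) - 2252 = \left(-23 - 5\right) - 2252 = -28 - 2252 = -2280$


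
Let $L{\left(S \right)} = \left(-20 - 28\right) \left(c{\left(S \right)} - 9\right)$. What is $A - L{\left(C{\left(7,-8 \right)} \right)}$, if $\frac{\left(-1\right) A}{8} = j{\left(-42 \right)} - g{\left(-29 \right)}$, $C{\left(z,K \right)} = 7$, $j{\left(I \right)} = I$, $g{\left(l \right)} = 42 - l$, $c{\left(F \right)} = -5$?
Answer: $232$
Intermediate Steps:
$L{\left(S \right)} = 672$ ($L{\left(S \right)} = \left(-20 - 28\right) \left(-5 - 9\right) = \left(-48\right) \left(-14\right) = 672$)
$A = 904$ ($A = - 8 \left(-42 - \left(42 - -29\right)\right) = - 8 \left(-42 - \left(42 + 29\right)\right) = - 8 \left(-42 - 71\right) = \left(-8\right) \left(-113\right) = 904$)
$A - L{\left(C{\left(7,-8 \right)} \right)} = 904 - 672 = 232$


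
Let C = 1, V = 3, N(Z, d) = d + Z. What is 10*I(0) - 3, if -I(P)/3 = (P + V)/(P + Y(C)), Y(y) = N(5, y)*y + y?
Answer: -111/7 ≈ -15.857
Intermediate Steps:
N(Z, d) = Z + d
Y(y) = y + y*(5 + y) (Y(y) = (5 + y)*y + y = y*(5 + y) + y = y + y*(5 + y))
I(P) = -3*(3 + P)/(7 + P) (I(P) = -3*(P + 3)/(P + 1*(6 + 1)) = -3*(3 + P)/(P + 1*7) = -3*(3 + P)/(P + 7) = -3*(3 + P)/(7 + P))
10*I(0) - 3 = 10*(3*(-3 - 1*0)/(7 + 0)) - 3 = 10*(3*(-3 + 0)/7) - 3 = 10*(3*(1/7)*(-3)) - 3 = 10*(-9/7) - 3 = -90/7 - 3 = -111/7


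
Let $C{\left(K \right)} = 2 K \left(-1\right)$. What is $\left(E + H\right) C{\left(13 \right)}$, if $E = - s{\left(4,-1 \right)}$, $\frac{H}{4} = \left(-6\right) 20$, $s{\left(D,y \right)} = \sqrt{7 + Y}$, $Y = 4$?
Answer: $12480 + 26 \sqrt{11} \approx 12566.0$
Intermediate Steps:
$C{\left(K \right)} = - 2 K$
$s{\left(D,y \right)} = \sqrt{11}$ ($s{\left(D,y \right)} = \sqrt{7 + 4} = \sqrt{11}$)
$H = -480$ ($H = 4 \left(\left(-6\right) 20\right) = 4 \left(-120\right) = -480$)
$E = - \sqrt{11} \approx -3.3166$
$\left(E + H\right) C{\left(13 \right)} = \left(- \sqrt{11} - 480\right) \left(\left(-2\right) 13\right) = \left(-480 - \sqrt{11}\right) \left(-26\right) = 12480 + 26 \sqrt{11}$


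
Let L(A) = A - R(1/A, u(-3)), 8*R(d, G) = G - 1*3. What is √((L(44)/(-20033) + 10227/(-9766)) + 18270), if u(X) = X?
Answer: √699260541992303563259/195642278 ≈ 135.16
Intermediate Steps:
R(d, G) = -3/8 + G/8 (R(d, G) = (G - 1*3)/8 = (G - 3)/8 = (-3 + G)/8 = -3/8 + G/8)
L(A) = ¾ + A (L(A) = A - (-3/8 + (⅛)*(-3)) = A - (-3/8 - 3/8) = A - 1*(-¾) = A + ¾ = ¾ + A)
√((L(44)/(-20033) + 10227/(-9766)) + 18270) = √(((¾ + 44)/(-20033) + 10227/(-9766)) + 18270) = √(((179/4)*(-1/20033) + 10227*(-1/9766)) + 18270) = √((-179/80132 - 10227/9766) + 18270) = √(-410629039/391284556 + 18270) = √(7148358209081/391284556) = √699260541992303563259/195642278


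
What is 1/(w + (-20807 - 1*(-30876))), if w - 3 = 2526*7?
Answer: 1/27754 ≈ 3.6031e-5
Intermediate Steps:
w = 17685 (w = 3 + 2526*7 = 3 + 17682 = 17685)
1/(w + (-20807 - 1*(-30876))) = 1/(17685 + (-20807 - 1*(-30876))) = 1/(17685 + (-20807 + 30876)) = 1/(17685 + 10069) = 1/27754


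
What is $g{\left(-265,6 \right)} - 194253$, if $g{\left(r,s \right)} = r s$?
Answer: $-195843$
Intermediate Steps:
$g{\left(-265,6 \right)} - 194253 = \left(-265\right) 6 - 194253 = -1590 - 194253 = -195843$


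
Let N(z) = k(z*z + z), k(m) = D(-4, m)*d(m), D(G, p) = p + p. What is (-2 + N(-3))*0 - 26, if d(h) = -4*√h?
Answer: -26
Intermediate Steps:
D(G, p) = 2*p
k(m) = -8*m^(3/2) (k(m) = (2*m)*(-4*√m) = -8*m^(3/2))
N(z) = -8*(z + z²)^(3/2) (N(z) = -8*(z*z + z)^(3/2) = -8*(z² + z)^(3/2) = -8*(z + z²)^(3/2))
(-2 + N(-3))*0 - 26 = (-2 - 8*6*√6)*0 - 26 = (-2 - 48*√6)*0 - 26 = 0 - 26 = -26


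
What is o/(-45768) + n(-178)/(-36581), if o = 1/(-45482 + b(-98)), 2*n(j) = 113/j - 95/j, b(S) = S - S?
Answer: 9370546501/6777149541584784 ≈ 1.3827e-6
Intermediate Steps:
b(S) = 0
n(j) = 9/j (n(j) = (113/j - 95/j)/2 = (18/j)/2 = 9/j)
o = -1/45482 (o = 1/(-45482 + 0) = 1/(-45482) = -1/45482 ≈ -2.1987e-5)
o/(-45768) + n(-178)/(-36581) = -1/45482/(-45768) + (9/(-178))/(-36581) = -1/45482*(-1/45768) + (9*(-1/178))*(-1/36581) = 1/2081620176 - 9/178*(-1/36581) = 1/2081620176 + 9/6511418 = 9370546501/6777149541584784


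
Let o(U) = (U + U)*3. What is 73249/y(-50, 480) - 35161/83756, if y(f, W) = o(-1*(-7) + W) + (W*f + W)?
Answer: -3429644761/862603044 ≈ -3.9759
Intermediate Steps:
o(U) = 6*U (o(U) = (2*U)*3 = 6*U)
y(f, W) = 42 + 7*W + W*f (y(f, W) = 6*(-1*(-7) + W) + (W*f + W) = 6*(7 + W) + (W + W*f) = (42 + 6*W) + (W + W*f) = 42 + 7*W + W*f)
73249/y(-50, 480) - 35161/83756 = 73249/(42 + 7*480 + 480*(-50)) - 35161/83756 = 73249/(42 + 3360 - 24000) - 35161*1/83756 = 73249/(-20598) - 35161/83756 = 73249*(-1/20598) - 35161/83756 = -73249/20598 - 35161/83756 = -3429644761/862603044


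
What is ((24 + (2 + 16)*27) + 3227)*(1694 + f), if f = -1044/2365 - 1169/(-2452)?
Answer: 36711080638829/5798980 ≈ 6.3306e+6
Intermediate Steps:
f = 204797/5798980 (f = -1044*1/2365 - 1169*(-1/2452) = -1044/2365 + 1169/2452 = 204797/5798980 ≈ 0.035316)
((24 + (2 + 16)*27) + 3227)*(1694 + f) = ((24 + (2 + 16)*27) + 3227)*(1694 + 204797/5798980) = ((24 + 18*27) + 3227)*(9823676917/5798980) = ((24 + 486) + 3227)*(9823676917/5798980) = (510 + 3227)*(9823676917/5798980) = 3737*(9823676917/5798980) = 36711080638829/5798980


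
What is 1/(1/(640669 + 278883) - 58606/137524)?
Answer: -31615117312/13472781747 ≈ -2.3466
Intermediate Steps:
1/(1/(640669 + 278883) - 58606/137524) = 1/(1/919552 - 58606*1/137524) = 1/(1/919552 - 29303/68762) = 1/(-13472781747/31615117312) = -31615117312/13472781747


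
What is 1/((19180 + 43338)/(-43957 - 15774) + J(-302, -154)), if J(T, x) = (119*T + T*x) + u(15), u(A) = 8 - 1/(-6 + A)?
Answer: 537579/5685888269 ≈ 9.4546e-5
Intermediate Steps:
J(T, x) = 71/9 + 119*T + T*x (J(T, x) = (119*T + T*x) + (-49 + 8*15)/(-6 + 15) = (119*T + T*x) + (-49 + 120)/9 = (119*T + T*x) + (⅑)*71 = (119*T + T*x) + 71/9 = 71/9 + 119*T + T*x)
1/((19180 + 43338)/(-43957 - 15774) + J(-302, -154)) = 1/((19180 + 43338)/(-43957 - 15774) + (71/9 + 119*(-302) - 302*(-154))) = 1/(62518/(-59731) + (71/9 - 35938 + 46508)) = 1/(62518*(-1/59731) + 95201/9) = 1/(-62518/59731 + 95201/9) = 1/(5685888269/537579) = 537579/5685888269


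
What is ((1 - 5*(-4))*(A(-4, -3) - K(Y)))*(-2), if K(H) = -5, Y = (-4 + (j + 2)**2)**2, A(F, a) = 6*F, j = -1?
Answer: 798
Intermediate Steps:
Y = 9 (Y = (-4 + (-1 + 2)**2)**2 = (-4 + 1**2)**2 = (-4 + 1)**2 = (-3)**2 = 9)
((1 - 5*(-4))*(A(-4, -3) - K(Y)))*(-2) = ((1 - 5*(-4))*(6*(-4) - 1*(-5)))*(-2) = ((1 + 20)*(-24 + 5))*(-2) = (21*(-19))*(-2) = -399*(-2) = 798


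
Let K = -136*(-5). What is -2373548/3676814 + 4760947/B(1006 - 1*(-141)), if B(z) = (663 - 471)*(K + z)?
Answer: 8336256960613/644883761088 ≈ 12.927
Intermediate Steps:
K = 680
B(z) = 130560 + 192*z (B(z) = (663 - 471)*(680 + z) = 192*(680 + z) = 130560 + 192*z)
-2373548/3676814 + 4760947/B(1006 - 1*(-141)) = -2373548/3676814 + 4760947/(130560 + 192*(1006 - 1*(-141))) = -2373548*1/3676814 + 4760947/(130560 + 192*(1006 + 141)) = -1186774/1838407 + 4760947/(130560 + 192*1147) = -1186774/1838407 + 4760947/(130560 + 220224) = -1186774/1838407 + 4760947/350784 = 8336256960613/644883761088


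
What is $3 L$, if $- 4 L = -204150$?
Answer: $\frac{306225}{2} \approx 1.5311 \cdot 10^{5}$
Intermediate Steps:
$L = \frac{102075}{2}$ ($L = \left(- \frac{1}{4}\right) \left(-204150\right) = \frac{102075}{2} \approx 51038.0$)
$3 L = 3 \cdot \frac{102075}{2} = \frac{306225}{2}$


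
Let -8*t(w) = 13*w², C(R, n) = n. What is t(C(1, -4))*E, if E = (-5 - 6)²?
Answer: -3146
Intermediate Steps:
E = 121 (E = (-11)² = 121)
t(w) = -13*w²/8
t(C(1, -4))*E = -13/8*(-4)²*121 = -13/8*16*121 = -26*121 = -3146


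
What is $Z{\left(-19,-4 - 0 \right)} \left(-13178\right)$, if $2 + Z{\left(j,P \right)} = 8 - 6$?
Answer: $0$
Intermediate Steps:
$Z{\left(j,P \right)} = 0$ ($Z{\left(j,P \right)} = -2 + \left(8 - 6\right) = -2 + 2 = 0$)
$Z{\left(-19,-4 - 0 \right)} \left(-13178\right) = 0 \left(-13178\right) = 0$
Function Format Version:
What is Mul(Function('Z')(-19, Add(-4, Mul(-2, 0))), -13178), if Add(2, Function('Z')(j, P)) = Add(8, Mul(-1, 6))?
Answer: 0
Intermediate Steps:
Function('Z')(j, P) = 0 (Function('Z')(j, P) = Add(-2, Add(8, Mul(-1, 6))) = Add(-2, Add(8, -6)) = Add(-2, 2) = 0)
Mul(Function('Z')(-19, Add(-4, Mul(-2, 0))), -13178) = Mul(0, -13178) = 0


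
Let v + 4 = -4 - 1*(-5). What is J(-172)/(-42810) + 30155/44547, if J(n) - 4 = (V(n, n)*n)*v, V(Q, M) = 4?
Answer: 199802059/317842845 ≈ 0.62862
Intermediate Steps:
v = -3 (v = -4 + (-4 - 1*(-5)) = -4 + (-4 + 5) = -4 + 1 = -3)
J(n) = 4 - 12*n (J(n) = 4 + (4*n)*(-3) = 4 - 12*n)
J(-172)/(-42810) + 30155/44547 = (4 - 12*(-172))/(-42810) + 30155/44547 = (4 + 2064)*(-1/42810) + 30155*(1/44547) = 2068*(-1/42810) + 30155/44547 = -1034/21405 + 30155/44547 = 199802059/317842845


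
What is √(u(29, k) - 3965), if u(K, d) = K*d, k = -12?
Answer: I*√4313 ≈ 65.673*I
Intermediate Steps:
√(u(29, k) - 3965) = √(29*(-12) - 3965) = √(-348 - 3965) = √(-4313) = I*√4313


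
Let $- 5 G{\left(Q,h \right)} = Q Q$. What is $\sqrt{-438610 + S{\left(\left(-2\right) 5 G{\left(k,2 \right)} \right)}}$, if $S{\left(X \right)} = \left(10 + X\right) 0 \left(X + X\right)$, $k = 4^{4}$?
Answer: $i \sqrt{438610} \approx 662.28 i$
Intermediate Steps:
$k = 256$
$G{\left(Q,h \right)} = - \frac{Q^{2}}{5}$ ($G{\left(Q,h \right)} = - \frac{Q Q}{5} = - \frac{Q^{2}}{5}$)
$S{\left(X \right)} = 0$ ($S{\left(X \right)} = 0 \cdot 2 X = 0$)
$\sqrt{-438610 + S{\left(\left(-2\right) 5 G{\left(k,2 \right)} \right)}} = \sqrt{-438610 + 0} = \sqrt{-438610} = i \sqrt{438610}$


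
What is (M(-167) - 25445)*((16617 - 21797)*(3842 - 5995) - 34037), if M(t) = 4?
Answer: -282865834823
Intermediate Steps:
(M(-167) - 25445)*((16617 - 21797)*(3842 - 5995) - 34037) = (4 - 25445)*((16617 - 21797)*(3842 - 5995) - 34037) = -25441*(-5180*(-2153) - 34037) = -25441*(11152540 - 34037) = -25441*11118503 = -282865834823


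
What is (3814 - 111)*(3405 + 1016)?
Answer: 16370963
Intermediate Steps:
(3814 - 111)*(3405 + 1016) = 3703*4421 = 16370963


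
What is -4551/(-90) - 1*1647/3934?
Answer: 1479617/29505 ≈ 50.148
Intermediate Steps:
-4551/(-90) - 1*1647/3934 = -4551*(-1/90) - 1647*1/3934 = 1517/30 - 1647/3934 = 1479617/29505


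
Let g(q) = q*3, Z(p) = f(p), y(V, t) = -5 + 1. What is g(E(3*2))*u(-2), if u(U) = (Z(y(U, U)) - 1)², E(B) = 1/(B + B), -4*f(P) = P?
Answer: 0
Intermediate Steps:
f(P) = -P/4
E(B) = 1/(2*B)
y(V, t) = -4
Z(p) = -p/4
g(q) = 3*q
u(U) = 0 (u(U) = (-¼*(-4) - 1)² = (1 - 1)² = 0² = 0)
g(E(3*2))*u(-2) = (3*(1/(2*((3*2)))))*0 = (3*((½)/6))*0 = (3*((½)*(⅙)))*0 = (3*(1/12))*0 = (¼)*0 = 0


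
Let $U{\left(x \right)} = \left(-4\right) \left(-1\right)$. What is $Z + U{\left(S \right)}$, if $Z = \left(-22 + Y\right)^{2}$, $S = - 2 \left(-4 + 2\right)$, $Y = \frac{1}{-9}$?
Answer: $\frac{39925}{81} \approx 492.9$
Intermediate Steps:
$Y = - \frac{1}{9} \approx -0.11111$
$S = 4$ ($S = \left(-2\right) \left(-2\right) = 4$)
$U{\left(x \right)} = 4$
$Z = \frac{39601}{81}$ ($Z = \left(-22 - \frac{1}{9}\right)^{2} = \left(- \frac{199}{9}\right)^{2} = \frac{39601}{81} \approx 488.9$)
$Z + U{\left(S \right)} = \frac{39601}{81} + 4 = \frac{39925}{81}$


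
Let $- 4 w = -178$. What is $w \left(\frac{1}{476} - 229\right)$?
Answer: $- \frac{9701267}{952} \approx -10190.0$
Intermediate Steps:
$w = \frac{89}{2}$ ($w = \left(- \frac{1}{4}\right) \left(-178\right) = \frac{89}{2} \approx 44.5$)
$w \left(\frac{1}{476} - 229\right) = \frac{89 \left(\frac{1}{476} - 229\right)}{2} = \frac{89}{2} \left(- \frac{109003}{476}\right) = - \frac{9701267}{952}$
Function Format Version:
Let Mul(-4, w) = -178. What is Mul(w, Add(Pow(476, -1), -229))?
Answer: Rational(-9701267, 952) ≈ -10190.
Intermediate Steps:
w = Rational(89, 2) (w = Mul(Rational(-1, 4), -178) = Rational(89, 2) ≈ 44.500)
Mul(w, Add(Pow(476, -1), -229)) = Mul(Rational(89, 2), Add(Pow(476, -1), -229)) = Mul(Rational(89, 2), Add(Rational(1, 476), -229)) = Mul(Rational(89, 2), Rational(-109003, 476)) = Rational(-9701267, 952)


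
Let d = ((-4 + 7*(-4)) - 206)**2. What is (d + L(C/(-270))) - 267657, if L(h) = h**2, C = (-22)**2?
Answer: -3845653361/18225 ≈ -2.1101e+5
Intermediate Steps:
C = 484
d = 56644 (d = ((-4 - 28) - 206)**2 = (-32 - 206)**2 = (-238)**2 = 56644)
(d + L(C/(-270))) - 267657 = (56644 + (484/(-270))**2) - 267657 = (56644 + (484*(-1/270))**2) - 267657 = (56644 + (-242/135)**2) - 267657 = (56644 + 58564/18225) - 267657 = 1032395464/18225 - 267657 = -3845653361/18225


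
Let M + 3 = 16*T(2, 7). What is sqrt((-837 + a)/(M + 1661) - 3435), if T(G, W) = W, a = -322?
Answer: I*sqrt(10763562930)/1770 ≈ 58.614*I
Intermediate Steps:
M = 109 (M = -3 + 16*7 = -3 + 112 = 109)
sqrt((-837 + a)/(M + 1661) - 3435) = sqrt((-837 - 322)/(109 + 1661) - 3435) = sqrt(-1159/1770 - 3435) = sqrt(-6081109/1770) = I*sqrt(10763562930)/1770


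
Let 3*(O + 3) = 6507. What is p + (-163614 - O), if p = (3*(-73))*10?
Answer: -167970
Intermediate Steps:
O = 2166 (O = -3 + (1/3)*6507 = -3 + 2169 = 2166)
p = -2190 (p = -219*10 = -2190)
p + (-163614 - O) = -2190 + (-163614 - 1*2166) = -2190 + (-163614 - 2166) = -2190 - 165780 = -167970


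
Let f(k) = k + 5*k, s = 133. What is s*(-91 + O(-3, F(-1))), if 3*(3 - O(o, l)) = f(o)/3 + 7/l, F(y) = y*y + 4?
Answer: -172501/15 ≈ -11500.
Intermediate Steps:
F(y) = 4 + y² (F(y) = y² + 4 = 4 + y²)
f(k) = 6*k
O(o, l) = 3 - 7/(3*l) - 2*o/3 (O(o, l) = 3 - ((6*o)/3 + 7/l)/3 = 3 - ((6*o)*(⅓) + 7/l)/3 = 3 - (2*o + 7/l)/3 = 3 + (-7/(3*l) - 2*o/3) = 3 - 7/(3*l) - 2*o/3)
s*(-91 + O(-3, F(-1))) = 133*(-91 + (3 - 7/(3*(4 + (-1)²)) - ⅔*(-3))) = 133*(-91 + (3 - 7/(3*(4 + 1)) + 2)) = 133*(-91 + (3 - 7/3/5 + 2)) = 133*(-91 + (3 - 7/3*⅕ + 2)) = 133*(-91 + (3 - 7/15 + 2)) = 133*(-91 + 68/15) = 133*(-1297/15) = -172501/15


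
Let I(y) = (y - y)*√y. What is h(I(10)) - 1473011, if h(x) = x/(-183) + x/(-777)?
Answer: -1473011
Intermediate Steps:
I(y) = 0 (I(y) = 0*√y = 0)
h(x) = -320*x/47397 (h(x) = x*(-1/183) + x*(-1/777) = -x/183 - x/777 = -320*x/47397)
h(I(10)) - 1473011 = -320/47397*0 - 1473011 = 0 - 1473011 = -1473011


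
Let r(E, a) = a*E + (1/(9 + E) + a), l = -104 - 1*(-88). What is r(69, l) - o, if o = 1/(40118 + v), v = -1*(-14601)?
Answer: -4780197199/4268082 ≈ -1120.0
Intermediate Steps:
v = 14601
l = -16 (l = -104 + 88 = -16)
r(E, a) = a + 1/(9 + E) + E*a (r(E, a) = E*a + (a + 1/(9 + E)) = a + 1/(9 + E) + E*a)
o = 1/54719 (o = 1/(40118 + 14601) = 1/54719 ≈ 1.8275e-5)
r(69, l) - o = (1 + 9*(-16) - 16*69**2 + 10*69*(-16))/(9 + 69) - 1*1/54719 = (1 - 144 - 16*4761 - 11040)/78 - 1/54719 = (1 - 144 - 76176 - 11040)/78 - 1/54719 = (1/78)*(-87359) - 1/54719 = -87359/78 - 1/54719 = -4780197199/4268082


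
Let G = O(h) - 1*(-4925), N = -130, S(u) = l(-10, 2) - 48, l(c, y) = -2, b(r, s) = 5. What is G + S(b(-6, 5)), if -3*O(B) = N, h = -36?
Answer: 14755/3 ≈ 4918.3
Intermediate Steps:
S(u) = -50 (S(u) = -2 - 48 = -50)
O(B) = 130/3 (O(B) = -⅓*(-130) = 130/3)
G = 14905/3 (G = 130/3 - 1*(-4925) = 130/3 + 4925 = 14905/3 ≈ 4968.3)
G + S(b(-6, 5)) = 14905/3 - 50 = 14755/3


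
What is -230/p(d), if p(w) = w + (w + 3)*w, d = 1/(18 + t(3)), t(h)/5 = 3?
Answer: -250470/133 ≈ -1883.2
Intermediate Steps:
t(h) = 15 (t(h) = 5*3 = 15)
d = 1/33 (d = 1/(18 + 15) = 1/33 ≈ 0.030303)
p(w) = w + w*(3 + w) (p(w) = w + (3 + w)*w = w + w*(3 + w))
-230/p(d) = -230*33/(4 + 1/33) = -230/((1/33)*(133/33)) = -230/133/1089 = -230*1089/133 = -250470/133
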